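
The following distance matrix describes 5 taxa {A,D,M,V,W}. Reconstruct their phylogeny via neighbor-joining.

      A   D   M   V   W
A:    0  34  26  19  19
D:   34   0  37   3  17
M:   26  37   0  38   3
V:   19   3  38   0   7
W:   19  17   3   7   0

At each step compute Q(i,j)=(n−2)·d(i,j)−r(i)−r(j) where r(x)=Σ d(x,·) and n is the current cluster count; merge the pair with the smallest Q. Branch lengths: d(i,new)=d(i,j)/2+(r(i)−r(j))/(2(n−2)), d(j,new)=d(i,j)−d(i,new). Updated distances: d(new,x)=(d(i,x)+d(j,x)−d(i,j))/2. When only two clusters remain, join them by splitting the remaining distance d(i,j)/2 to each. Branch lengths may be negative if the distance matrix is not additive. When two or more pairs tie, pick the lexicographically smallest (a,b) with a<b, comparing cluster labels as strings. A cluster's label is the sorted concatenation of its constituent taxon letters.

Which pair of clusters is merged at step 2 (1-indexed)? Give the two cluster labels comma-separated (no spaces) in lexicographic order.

A,DV

step 1: merge (D,V) at d=3, Q=-149; branch lengths D→11/2, V→-5/2; new cluster DV
  updated: d(A,DV)=25, d(DV,M)=36, d(DV,W)=21/2
step 2: merge (A,DV) at d=25, Q=-183/2; branch lengths A→97/8, DV→103/8; new cluster ADV
  updated: d(ADV,M)=37/2, d(ADV,W)=9/4
step 3: merge (ADV,M) at d=37/2, Q=-95/4; branch lengths ADV→71/8, M→77/8; new cluster ADMV
  updated: d(ADMV,W)=-53/8
step 4: merge (ADMV,W) at d=-53/8; branch lengths ADMV→-53/16, W→-53/16; new cluster ADMVW
final tree: (((A:97/8,(D:11/2,V:-5/2):103/8):71/8,M:77/8):-53/16,W:-53/16)
total length: 319/8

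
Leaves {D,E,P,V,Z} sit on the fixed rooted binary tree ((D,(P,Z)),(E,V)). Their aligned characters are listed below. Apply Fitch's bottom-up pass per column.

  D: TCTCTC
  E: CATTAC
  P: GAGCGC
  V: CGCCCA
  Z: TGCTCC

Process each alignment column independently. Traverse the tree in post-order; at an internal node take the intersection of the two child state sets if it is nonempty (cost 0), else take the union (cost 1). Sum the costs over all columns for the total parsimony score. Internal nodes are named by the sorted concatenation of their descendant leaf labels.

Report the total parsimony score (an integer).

site 0, node PZ: P={G} ∪ Z={T} → {G,T} (+1)
site 0, node DPZ: D={T} ∩ PZ={G,T} → {T} (+0)
site 0, node EV: E={C} ∩ V={C} → {C} (+0)
site 0, node DEPVZ: DPZ={T} ∪ EV={C} → {C,T} (+1)
site 1, node PZ: P={A} ∪ Z={G} → {A,G} (+1)
site 1, node DPZ: D={C} ∪ PZ={A,G} → {A,C,G} (+1)
site 1, node EV: E={A} ∪ V={G} → {A,G} (+1)
site 1, node DEPVZ: DPZ={A,C,G} ∩ EV={A,G} → {A,G} (+0)
site 2, node PZ: P={G} ∪ Z={C} → {C,G} (+1)
site 2, node DPZ: D={T} ∪ PZ={C,G} → {C,G,T} (+1)
site 2, node EV: E={T} ∪ V={C} → {C,T} (+1)
site 2, node DEPVZ: DPZ={C,G,T} ∩ EV={C,T} → {C,T} (+0)
site 3, node PZ: P={C} ∪ Z={T} → {C,T} (+1)
site 3, node DPZ: D={C} ∩ PZ={C,T} → {C} (+0)
site 3, node EV: E={T} ∪ V={C} → {C,T} (+1)
site 3, node DEPVZ: DPZ={C} ∩ EV={C,T} → {C} (+0)
site 4, node PZ: P={G} ∪ Z={C} → {C,G} (+1)
site 4, node DPZ: D={T} ∪ PZ={C,G} → {C,G,T} (+1)
site 4, node EV: E={A} ∪ V={C} → {A,C} (+1)
site 4, node DEPVZ: DPZ={C,G,T} ∩ EV={A,C} → {C} (+0)
site 5, node PZ: P={C} ∩ Z={C} → {C} (+0)
site 5, node DPZ: D={C} ∩ PZ={C} → {C} (+0)
site 5, node EV: E={C} ∪ V={A} → {A,C} (+1)
site 5, node DEPVZ: DPZ={C} ∩ EV={A,C} → {C} (+0)
per-site changes: [2, 3, 3, 2, 3, 1]; total = 14

14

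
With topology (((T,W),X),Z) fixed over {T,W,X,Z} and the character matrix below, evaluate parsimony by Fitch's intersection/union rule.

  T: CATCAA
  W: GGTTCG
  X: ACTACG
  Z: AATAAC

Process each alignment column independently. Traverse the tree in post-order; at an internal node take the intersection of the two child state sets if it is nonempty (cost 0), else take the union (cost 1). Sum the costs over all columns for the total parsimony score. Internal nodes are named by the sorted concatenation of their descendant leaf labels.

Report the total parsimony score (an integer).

[col 0] TW: children T:{C}, W:{G} ∪→ {C,G}; cost 1
[col 0] TWX: children TW:{C,G}, X:{A} ∪→ {A,C,G}; cost 1
[col 0] TWXZ: children TWX:{A,C,G}, Z:{A} ∩→ {A}; cost 0
[col 1] TW: children T:{A}, W:{G} ∪→ {A,G}; cost 1
[col 1] TWX: children TW:{A,G}, X:{C} ∪→ {A,C,G}; cost 1
[col 1] TWXZ: children TWX:{A,C,G}, Z:{A} ∩→ {A}; cost 0
[col 2] TW: children T:{T}, W:{T} ∩→ {T}; cost 0
[col 2] TWX: children TW:{T}, X:{T} ∩→ {T}; cost 0
[col 2] TWXZ: children TWX:{T}, Z:{T} ∩→ {T}; cost 0
[col 3] TW: children T:{C}, W:{T} ∪→ {C,T}; cost 1
[col 3] TWX: children TW:{C,T}, X:{A} ∪→ {A,C,T}; cost 1
[col 3] TWXZ: children TWX:{A,C,T}, Z:{A} ∩→ {A}; cost 0
[col 4] TW: children T:{A}, W:{C} ∪→ {A,C}; cost 1
[col 4] TWX: children TW:{A,C}, X:{C} ∩→ {C}; cost 0
[col 4] TWXZ: children TWX:{C}, Z:{A} ∪→ {A,C}; cost 1
[col 5] TW: children T:{A}, W:{G} ∪→ {A,G}; cost 1
[col 5] TWX: children TW:{A,G}, X:{G} ∩→ {G}; cost 0
[col 5] TWXZ: children TWX:{G}, Z:{C} ∪→ {C,G}; cost 1
per-site changes: [2, 2, 0, 2, 2, 2]; total = 10

10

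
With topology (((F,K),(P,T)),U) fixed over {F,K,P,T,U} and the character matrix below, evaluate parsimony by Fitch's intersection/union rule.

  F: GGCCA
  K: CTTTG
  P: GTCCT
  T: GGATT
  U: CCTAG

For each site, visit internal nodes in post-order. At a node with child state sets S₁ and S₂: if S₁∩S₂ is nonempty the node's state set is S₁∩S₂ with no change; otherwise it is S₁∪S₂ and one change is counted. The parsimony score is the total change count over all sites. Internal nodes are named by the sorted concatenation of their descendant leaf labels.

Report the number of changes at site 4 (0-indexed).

FK@0: {G} ∪ {C} = {C,G} (union, +1)
PT@0: {G} ∩ {G} = {G} (intersection, +0)
FKPT@0: {C,G} ∩ {G} = {G} (intersection, +0)
FKPTU@0: {G} ∪ {C} = {C,G} (union, +1)
FK@1: {G} ∪ {T} = {G,T} (union, +1)
PT@1: {T} ∪ {G} = {G,T} (union, +1)
FKPT@1: {G,T} ∩ {G,T} = {G,T} (intersection, +0)
FKPTU@1: {G,T} ∪ {C} = {C,G,T} (union, +1)
FK@2: {C} ∪ {T} = {C,T} (union, +1)
PT@2: {C} ∪ {A} = {A,C} (union, +1)
FKPT@2: {C,T} ∩ {A,C} = {C} (intersection, +0)
FKPTU@2: {C} ∪ {T} = {C,T} (union, +1)
FK@3: {C} ∪ {T} = {C,T} (union, +1)
PT@3: {C} ∪ {T} = {C,T} (union, +1)
FKPT@3: {C,T} ∩ {C,T} = {C,T} (intersection, +0)
FKPTU@3: {C,T} ∪ {A} = {A,C,T} (union, +1)
FK@4: {A} ∪ {G} = {A,G} (union, +1)
PT@4: {T} ∩ {T} = {T} (intersection, +0)
FKPT@4: {A,G} ∪ {T} = {A,G,T} (union, +1)
FKPTU@4: {A,G,T} ∩ {G} = {G} (intersection, +0)
per-site changes: [2, 3, 3, 3, 2]; total = 13

2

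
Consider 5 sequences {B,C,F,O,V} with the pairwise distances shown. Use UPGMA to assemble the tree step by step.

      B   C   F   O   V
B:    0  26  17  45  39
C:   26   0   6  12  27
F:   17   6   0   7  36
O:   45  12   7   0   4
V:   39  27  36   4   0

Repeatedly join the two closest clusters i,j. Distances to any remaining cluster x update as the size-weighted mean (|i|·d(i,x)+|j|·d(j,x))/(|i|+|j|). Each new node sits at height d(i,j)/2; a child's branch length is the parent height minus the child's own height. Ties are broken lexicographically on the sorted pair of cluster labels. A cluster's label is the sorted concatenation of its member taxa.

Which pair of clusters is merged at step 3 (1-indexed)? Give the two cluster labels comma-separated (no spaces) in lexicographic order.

CF,OV

iteration 1: select O,V (d=4); attach at lengths (2, 2); label the merged cluster OV
  updated: d(B,OV)=42, d(C,OV)=39/2, d(F,OV)=43/2
iteration 2: select C,F (d=6); attach at lengths (3, 3); label the merged cluster CF
  updated: d(B,CF)=43/2, d(CF,OV)=41/2
iteration 3: select CF,OV (d=41/2); attach at lengths (29/4, 33/4); label the merged cluster CFOV
  updated: d(B,CFOV)=127/4
iteration 4: select B,CFOV (d=127/4); attach at lengths (127/8, 45/8); label the merged cluster BCFOV
final tree: (B:127/8,((C:3,F:3):29/4,(O:2,V:2):33/4):45/8)
total length: 47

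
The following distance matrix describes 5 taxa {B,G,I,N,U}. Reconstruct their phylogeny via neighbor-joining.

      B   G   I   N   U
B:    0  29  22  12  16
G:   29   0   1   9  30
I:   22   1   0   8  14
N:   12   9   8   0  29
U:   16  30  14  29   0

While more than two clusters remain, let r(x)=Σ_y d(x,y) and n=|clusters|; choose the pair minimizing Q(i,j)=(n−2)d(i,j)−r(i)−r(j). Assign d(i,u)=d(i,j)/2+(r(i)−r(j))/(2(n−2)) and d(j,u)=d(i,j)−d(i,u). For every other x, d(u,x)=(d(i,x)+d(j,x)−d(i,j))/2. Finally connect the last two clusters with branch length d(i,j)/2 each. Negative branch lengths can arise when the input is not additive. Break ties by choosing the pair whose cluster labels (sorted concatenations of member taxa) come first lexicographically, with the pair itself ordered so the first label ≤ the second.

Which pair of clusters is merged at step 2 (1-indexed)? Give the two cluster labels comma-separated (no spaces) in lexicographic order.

step 1: merge (B,U) at d=16, Q=-120; branch lengths B→19/3, U→29/3; new cluster BU
  updated: d(BU,G)=43/2, d(BU,I)=10, d(BU,N)=25/2
step 2: merge (BU,N) at d=25/2, Q=-97/2; branch lengths BU→79/8, N→21/8; new cluster BNU
  updated: d(BNU,G)=9, d(BNU,I)=11/4
step 3: merge (BNU,G) at d=9, Q=-51/4; branch lengths BNU→43/8, G→29/8; new cluster BGNU
  updated: d(BGNU,I)=-21/8
step 4: merge (BGNU,I) at d=-21/8; branch lengths BGNU→-21/16, I→-21/16; new cluster BGINU
final tree: ((((B:19/3,U:29/3):79/8,N:21/8):43/8,G:29/8):-21/16,I:-21/16)
total length: 279/8

BU,N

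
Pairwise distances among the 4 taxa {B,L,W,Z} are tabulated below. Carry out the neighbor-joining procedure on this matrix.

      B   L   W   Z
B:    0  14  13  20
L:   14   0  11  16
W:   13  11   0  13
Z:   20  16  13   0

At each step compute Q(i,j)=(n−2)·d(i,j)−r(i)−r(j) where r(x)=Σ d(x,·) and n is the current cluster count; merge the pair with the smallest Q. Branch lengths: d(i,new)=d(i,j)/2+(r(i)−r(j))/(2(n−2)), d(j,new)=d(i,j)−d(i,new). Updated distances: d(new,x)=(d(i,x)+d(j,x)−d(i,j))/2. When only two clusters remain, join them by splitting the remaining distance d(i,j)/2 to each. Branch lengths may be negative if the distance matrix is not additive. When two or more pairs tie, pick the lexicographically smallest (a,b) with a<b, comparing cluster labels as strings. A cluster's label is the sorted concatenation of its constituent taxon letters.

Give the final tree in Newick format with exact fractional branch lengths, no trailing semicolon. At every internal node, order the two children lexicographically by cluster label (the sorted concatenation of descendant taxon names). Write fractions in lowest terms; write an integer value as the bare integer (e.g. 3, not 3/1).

(((B:17/2,L:11/2):3/2,W:7/2):19/4,Z:19/4)

step 1: merge (B,L) at d=14, Q=-60; branch lengths B→17/2, L→11/2; new cluster BL
  updated: d(BL,W)=5, d(BL,Z)=11
step 2: merge (BL,W) at d=5, Q=-29; branch lengths BL→3/2, W→7/2; new cluster BLW
  updated: d(BLW,Z)=19/2
step 3: merge (BLW,Z) at d=19/2; branch lengths BLW→19/4, Z→19/4; new cluster BLWZ
final tree: (((B:17/2,L:11/2):3/2,W:7/2):19/4,Z:19/4)
total length: 57/2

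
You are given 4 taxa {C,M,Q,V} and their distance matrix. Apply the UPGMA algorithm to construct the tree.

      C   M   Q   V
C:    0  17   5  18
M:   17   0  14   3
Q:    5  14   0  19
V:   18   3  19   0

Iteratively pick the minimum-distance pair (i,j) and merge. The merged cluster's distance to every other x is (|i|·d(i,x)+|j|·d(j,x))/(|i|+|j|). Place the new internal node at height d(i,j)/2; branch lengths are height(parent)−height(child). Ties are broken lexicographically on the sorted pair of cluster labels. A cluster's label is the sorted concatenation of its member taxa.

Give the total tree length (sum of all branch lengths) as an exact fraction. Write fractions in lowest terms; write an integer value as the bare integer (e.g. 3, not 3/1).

1. join M+V (d=3) ⇒ MV; edges |M|=3/2, |V|=3/2
  updated: d(C,MV)=35/2, d(MV,Q)=33/2
2. join C+Q (d=5) ⇒ CQ; edges |C|=5/2, |Q|=5/2
  updated: d(CQ,MV)=17
3. join CQ+MV (d=17) ⇒ CMQV; edges |CQ|=6, |MV|=7
final tree: ((C:5/2,Q:5/2):6,(M:3/2,V:3/2):7)
total length: 21

21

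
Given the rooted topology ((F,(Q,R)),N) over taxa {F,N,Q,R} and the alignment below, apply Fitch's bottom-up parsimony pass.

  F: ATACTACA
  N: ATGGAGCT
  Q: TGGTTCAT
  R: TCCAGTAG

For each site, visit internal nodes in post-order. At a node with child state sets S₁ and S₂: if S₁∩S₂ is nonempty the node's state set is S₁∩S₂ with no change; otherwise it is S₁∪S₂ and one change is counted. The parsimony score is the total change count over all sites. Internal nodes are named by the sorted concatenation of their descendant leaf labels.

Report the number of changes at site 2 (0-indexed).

2

site 0, node QR: Q={T} ∩ R={T} → {T} (+0)
site 0, node FQR: F={A} ∪ QR={T} → {A,T} (+1)
site 0, node FNQR: FQR={A,T} ∩ N={A} → {A} (+0)
site 1, node QR: Q={G} ∪ R={C} → {C,G} (+1)
site 1, node FQR: F={T} ∪ QR={C,G} → {C,G,T} (+1)
site 1, node FNQR: FQR={C,G,T} ∩ N={T} → {T} (+0)
site 2, node QR: Q={G} ∪ R={C} → {C,G} (+1)
site 2, node FQR: F={A} ∪ QR={C,G} → {A,C,G} (+1)
site 2, node FNQR: FQR={A,C,G} ∩ N={G} → {G} (+0)
site 3, node QR: Q={T} ∪ R={A} → {A,T} (+1)
site 3, node FQR: F={C} ∪ QR={A,T} → {A,C,T} (+1)
site 3, node FNQR: FQR={A,C,T} ∪ N={G} → {A,C,G,T} (+1)
site 4, node QR: Q={T} ∪ R={G} → {G,T} (+1)
site 4, node FQR: F={T} ∩ QR={G,T} → {T} (+0)
site 4, node FNQR: FQR={T} ∪ N={A} → {A,T} (+1)
site 5, node QR: Q={C} ∪ R={T} → {C,T} (+1)
site 5, node FQR: F={A} ∪ QR={C,T} → {A,C,T} (+1)
site 5, node FNQR: FQR={A,C,T} ∪ N={G} → {A,C,G,T} (+1)
site 6, node QR: Q={A} ∩ R={A} → {A} (+0)
site 6, node FQR: F={C} ∪ QR={A} → {A,C} (+1)
site 6, node FNQR: FQR={A,C} ∩ N={C} → {C} (+0)
site 7, node QR: Q={T} ∪ R={G} → {G,T} (+1)
site 7, node FQR: F={A} ∪ QR={G,T} → {A,G,T} (+1)
site 7, node FNQR: FQR={A,G,T} ∩ N={T} → {T} (+0)
per-site changes: [1, 2, 2, 3, 2, 3, 1, 2]; total = 16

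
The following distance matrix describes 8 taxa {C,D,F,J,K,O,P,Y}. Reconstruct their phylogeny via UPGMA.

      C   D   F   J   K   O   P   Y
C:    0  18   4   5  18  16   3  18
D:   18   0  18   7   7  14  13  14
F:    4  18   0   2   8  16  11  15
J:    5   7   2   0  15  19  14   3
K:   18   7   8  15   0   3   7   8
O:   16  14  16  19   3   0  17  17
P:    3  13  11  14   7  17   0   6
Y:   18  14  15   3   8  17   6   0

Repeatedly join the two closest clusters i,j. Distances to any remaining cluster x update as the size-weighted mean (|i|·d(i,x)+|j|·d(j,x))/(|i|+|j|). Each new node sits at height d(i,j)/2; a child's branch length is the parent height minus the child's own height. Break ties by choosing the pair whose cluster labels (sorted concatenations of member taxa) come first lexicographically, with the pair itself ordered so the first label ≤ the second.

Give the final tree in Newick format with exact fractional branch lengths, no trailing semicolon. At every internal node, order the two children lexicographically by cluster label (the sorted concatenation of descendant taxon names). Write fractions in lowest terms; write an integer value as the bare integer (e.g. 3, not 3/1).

((((C:3/2,P:3/2):11/4,(F:1,J:1):13/4):1,Y:21/4):107/60,(D:21/4,(K:3/2,O:3/2):15/4):107/60)

step 1: merge (F,J) at d=2; branch lengths F→1, J→1; new cluster FJ
  updated: d(C,FJ)=9/2, d(D,FJ)=25/2, d(FJ,K)=23/2, d(FJ,O)=35/2, d(FJ,P)=25/2, d(FJ,Y)=9
step 2: merge (C,P) at d=3; branch lengths C→3/2, P→3/2; new cluster CP
  updated: d(CP,D)=31/2, d(CP,FJ)=17/2, d(CP,K)=25/2, d(CP,O)=33/2, d(CP,Y)=12
step 3: merge (K,O) at d=3; branch lengths K→3/2, O→3/2; new cluster KO
  updated: d(CP,KO)=29/2, d(D,KO)=21/2, d(FJ,KO)=29/2, d(KO,Y)=25/2
step 4: merge (CP,FJ) at d=17/2; branch lengths CP→11/4, FJ→13/4; new cluster CFJP
  updated: d(CFJP,D)=14, d(CFJP,KO)=29/2, d(CFJP,Y)=21/2
step 5: merge (CFJP,Y) at d=21/2; branch lengths CFJP→1, Y→21/4; new cluster CFJPY
  updated: d(CFJPY,D)=14, d(CFJPY,KO)=141/10
step 6: merge (D,KO) at d=21/2; branch lengths D→21/4, KO→15/4; new cluster DKO
  updated: d(CFJPY,DKO)=211/15
step 7: merge (CFJPY,DKO) at d=211/15; branch lengths CFJPY→107/60, DKO→107/60; new cluster CDFJKOPY
final tree: ((((C:3/2,P:3/2):11/4,(F:1,J:1):13/4):1,Y:21/4):107/60,(D:21/4,(K:3/2,O:3/2):15/4):107/60)
total length: 1969/60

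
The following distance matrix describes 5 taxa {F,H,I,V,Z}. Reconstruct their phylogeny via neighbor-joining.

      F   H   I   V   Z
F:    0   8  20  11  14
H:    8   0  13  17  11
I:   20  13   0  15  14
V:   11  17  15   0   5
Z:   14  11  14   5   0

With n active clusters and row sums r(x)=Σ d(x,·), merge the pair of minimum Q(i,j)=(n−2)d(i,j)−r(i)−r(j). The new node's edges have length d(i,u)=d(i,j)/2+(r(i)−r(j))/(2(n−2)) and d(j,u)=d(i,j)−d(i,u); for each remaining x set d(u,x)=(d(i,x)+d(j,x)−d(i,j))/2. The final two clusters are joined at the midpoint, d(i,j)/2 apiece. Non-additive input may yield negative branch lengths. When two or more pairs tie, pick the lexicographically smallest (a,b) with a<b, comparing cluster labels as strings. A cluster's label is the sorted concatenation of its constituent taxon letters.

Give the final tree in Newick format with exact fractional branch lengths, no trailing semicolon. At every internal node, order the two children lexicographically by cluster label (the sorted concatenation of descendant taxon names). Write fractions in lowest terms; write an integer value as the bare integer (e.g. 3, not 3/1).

((((F:14/3,H:10/3):29/8,I:71/8):25/8,V:25/8):15/16,Z:15/16)

step 1: merge (F,H) at d=8, Q=-78; branch lengths F→14/3, H→10/3; new cluster FH
  updated: d(FH,I)=25/2, d(FH,V)=10, d(FH,Z)=17/2
step 2: merge (FH,I) at d=25/2, Q=-95/2; branch lengths FH→29/8, I→71/8; new cluster FHI
  updated: d(FHI,V)=25/4, d(FHI,Z)=5
step 3: merge (FHI,V) at d=25/4, Q=-65/4; branch lengths FHI→25/8, V→25/8; new cluster FHIV
  updated: d(FHIV,Z)=15/8
step 4: merge (FHIV,Z) at d=15/8; branch lengths FHIV→15/16, Z→15/16; new cluster FHIVZ
final tree: ((((F:14/3,H:10/3):29/8,I:71/8):25/8,V:25/8):15/16,Z:15/16)
total length: 229/8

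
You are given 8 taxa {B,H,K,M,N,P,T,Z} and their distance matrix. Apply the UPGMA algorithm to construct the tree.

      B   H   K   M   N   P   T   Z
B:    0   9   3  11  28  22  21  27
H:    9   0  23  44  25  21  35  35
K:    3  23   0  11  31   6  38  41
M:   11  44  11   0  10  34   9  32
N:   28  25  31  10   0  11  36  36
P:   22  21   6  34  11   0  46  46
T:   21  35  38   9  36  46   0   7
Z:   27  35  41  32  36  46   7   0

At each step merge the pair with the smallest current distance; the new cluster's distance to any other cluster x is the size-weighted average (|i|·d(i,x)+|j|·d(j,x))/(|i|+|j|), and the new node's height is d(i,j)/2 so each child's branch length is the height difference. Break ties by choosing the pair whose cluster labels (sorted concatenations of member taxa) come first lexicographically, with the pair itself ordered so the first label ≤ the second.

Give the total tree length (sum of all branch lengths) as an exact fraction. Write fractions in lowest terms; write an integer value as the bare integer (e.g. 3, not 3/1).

1. join B+K (d=3) ⇒ BK; edges |B|=3/2, |K|=3/2
  updated: d(BK,H)=16, d(BK,M)=11, d(BK,N)=59/2, d(BK,P)=14, d(BK,T)=59/2, d(BK,Z)=34
2. join T+Z (d=7) ⇒ TZ; edges |T|=7/2, |Z|=7/2
  updated: d(BK,TZ)=127/4, d(H,TZ)=35, d(M,TZ)=41/2, d(N,TZ)=36, d(P,TZ)=46
3. join M+N (d=10) ⇒ MN; edges |M|=5, |N|=5
  updated: d(BK,MN)=81/4, d(H,MN)=69/2, d(MN,P)=45/2, d(MN,TZ)=113/4
4. join BK+P (d=14) ⇒ BKP; edges |BK|=11/2, |P|=7
  updated: d(BKP,H)=53/3, d(BKP,MN)=21, d(BKP,TZ)=73/2
5. join BKP+H (d=53/3) ⇒ BHKP; edges |BKP|=11/6, |H|=53/6
  updated: d(BHKP,MN)=195/8, d(BHKP,TZ)=289/8
6. join BHKP+MN (d=195/8) ⇒ BHKMNP; edges |BHKP|=161/48, |MN|=115/16
  updated: d(BHKMNP,TZ)=67/2
7. join BHKMNP+TZ (d=67/2) ⇒ BHKMNPTZ; edges |BHKMNP|=73/16, |TZ|=53/4
final tree: (((((B:3/2,K:3/2):11/2,P:7):11/6,H:53/6):161/48,(M:5,N:5):115/16):73/16,(T:7/2,Z:7/2):53/4)
total length: 3433/48

3433/48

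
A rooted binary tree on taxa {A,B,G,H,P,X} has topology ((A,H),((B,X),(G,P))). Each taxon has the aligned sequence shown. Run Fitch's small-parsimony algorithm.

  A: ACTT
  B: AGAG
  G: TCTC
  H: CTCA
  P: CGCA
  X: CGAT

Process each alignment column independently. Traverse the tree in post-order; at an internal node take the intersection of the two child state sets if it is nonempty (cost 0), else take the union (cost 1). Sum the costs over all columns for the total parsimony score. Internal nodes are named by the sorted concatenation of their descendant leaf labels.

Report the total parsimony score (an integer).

13

AH@0: {A} ∪ {C} = {A,C} (union, +1)
BX@0: {A} ∪ {C} = {A,C} (union, +1)
GP@0: {T} ∪ {C} = {C,T} (union, +1)
BGPX@0: {A,C} ∩ {C,T} = {C} (intersection, +0)
ABGHPX@0: {A,C} ∩ {C} = {C} (intersection, +0)
AH@1: {C} ∪ {T} = {C,T} (union, +1)
BX@1: {G} ∩ {G} = {G} (intersection, +0)
GP@1: {C} ∪ {G} = {C,G} (union, +1)
BGPX@1: {G} ∩ {C,G} = {G} (intersection, +0)
ABGHPX@1: {C,T} ∪ {G} = {C,G,T} (union, +1)
AH@2: {T} ∪ {C} = {C,T} (union, +1)
BX@2: {A} ∩ {A} = {A} (intersection, +0)
GP@2: {T} ∪ {C} = {C,T} (union, +1)
BGPX@2: {A} ∪ {C,T} = {A,C,T} (union, +1)
ABGHPX@2: {C,T} ∩ {A,C,T} = {C,T} (intersection, +0)
AH@3: {T} ∪ {A} = {A,T} (union, +1)
BX@3: {G} ∪ {T} = {G,T} (union, +1)
GP@3: {C} ∪ {A} = {A,C} (union, +1)
BGPX@3: {G,T} ∪ {A,C} = {A,C,G,T} (union, +1)
ABGHPX@3: {A,T} ∩ {A,C,G,T} = {A,T} (intersection, +0)
per-site changes: [3, 3, 3, 4]; total = 13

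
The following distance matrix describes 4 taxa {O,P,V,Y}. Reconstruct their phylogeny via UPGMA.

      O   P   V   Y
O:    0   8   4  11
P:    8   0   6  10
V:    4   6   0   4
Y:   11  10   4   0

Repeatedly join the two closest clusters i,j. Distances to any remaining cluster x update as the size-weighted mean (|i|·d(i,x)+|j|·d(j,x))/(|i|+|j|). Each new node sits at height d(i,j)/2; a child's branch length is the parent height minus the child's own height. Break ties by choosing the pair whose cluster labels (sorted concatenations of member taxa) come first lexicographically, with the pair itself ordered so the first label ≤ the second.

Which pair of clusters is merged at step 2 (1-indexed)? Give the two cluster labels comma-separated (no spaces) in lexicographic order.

iteration 1: select O,V (d=4); attach at lengths (2, 2); label the merged cluster OV
  updated: d(OV,P)=7, d(OV,Y)=15/2
iteration 2: select OV,P (d=7); attach at lengths (3/2, 7/2); label the merged cluster OPV
  updated: d(OPV,Y)=25/3
iteration 3: select OPV,Y (d=25/3); attach at lengths (2/3, 25/6); label the merged cluster OPVY
final tree: (((O:2,V:2):3/2,P:7/2):2/3,Y:25/6)
total length: 83/6

OV,P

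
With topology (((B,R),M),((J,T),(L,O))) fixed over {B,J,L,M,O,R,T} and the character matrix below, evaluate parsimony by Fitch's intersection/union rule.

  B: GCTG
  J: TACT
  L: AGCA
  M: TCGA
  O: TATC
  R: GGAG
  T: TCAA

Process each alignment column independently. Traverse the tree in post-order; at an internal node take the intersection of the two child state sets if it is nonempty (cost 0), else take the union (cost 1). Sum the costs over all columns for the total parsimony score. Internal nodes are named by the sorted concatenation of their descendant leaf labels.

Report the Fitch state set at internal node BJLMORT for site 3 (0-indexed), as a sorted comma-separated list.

BR@0: {G} ∩ {G} = {G} (intersection, +0)
BMR@0: {G} ∪ {T} = {G,T} (union, +1)
JT@0: {T} ∩ {T} = {T} (intersection, +0)
LO@0: {A} ∪ {T} = {A,T} (union, +1)
JLOT@0: {T} ∩ {A,T} = {T} (intersection, +0)
BJLMORT@0: {G,T} ∩ {T} = {T} (intersection, +0)
BR@1: {C} ∪ {G} = {C,G} (union, +1)
BMR@1: {C,G} ∩ {C} = {C} (intersection, +0)
JT@1: {A} ∪ {C} = {A,C} (union, +1)
LO@1: {G} ∪ {A} = {A,G} (union, +1)
JLOT@1: {A,C} ∩ {A,G} = {A} (intersection, +0)
BJLMORT@1: {C} ∪ {A} = {A,C} (union, +1)
BR@2: {T} ∪ {A} = {A,T} (union, +1)
BMR@2: {A,T} ∪ {G} = {A,G,T} (union, +1)
JT@2: {C} ∪ {A} = {A,C} (union, +1)
LO@2: {C} ∪ {T} = {C,T} (union, +1)
JLOT@2: {A,C} ∩ {C,T} = {C} (intersection, +0)
BJLMORT@2: {A,G,T} ∪ {C} = {A,C,G,T} (union, +1)
BR@3: {G} ∩ {G} = {G} (intersection, +0)
BMR@3: {G} ∪ {A} = {A,G} (union, +1)
JT@3: {T} ∪ {A} = {A,T} (union, +1)
LO@3: {A} ∪ {C} = {A,C} (union, +1)
JLOT@3: {A,T} ∩ {A,C} = {A} (intersection, +0)
BJLMORT@3: {A,G} ∩ {A} = {A} (intersection, +0)
per-site changes: [2, 4, 5, 3]; total = 14

A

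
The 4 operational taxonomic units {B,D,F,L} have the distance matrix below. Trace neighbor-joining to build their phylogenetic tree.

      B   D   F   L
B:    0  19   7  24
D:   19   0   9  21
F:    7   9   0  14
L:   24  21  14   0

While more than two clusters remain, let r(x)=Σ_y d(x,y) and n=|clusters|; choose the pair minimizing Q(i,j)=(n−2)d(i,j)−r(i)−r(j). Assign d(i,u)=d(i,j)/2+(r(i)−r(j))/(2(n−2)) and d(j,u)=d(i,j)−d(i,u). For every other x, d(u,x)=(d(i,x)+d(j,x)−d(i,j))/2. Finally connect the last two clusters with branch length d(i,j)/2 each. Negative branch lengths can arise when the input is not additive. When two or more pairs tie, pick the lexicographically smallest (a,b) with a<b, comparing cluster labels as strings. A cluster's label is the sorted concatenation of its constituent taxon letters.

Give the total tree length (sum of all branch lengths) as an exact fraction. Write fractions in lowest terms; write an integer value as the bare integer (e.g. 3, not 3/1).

1. join B+F (d=7, Q=-66) ⇒ BF; edges |B|=17/2, |F|=-3/2
  updated: d(BF,D)=21/2, d(BF,L)=31/2
2. join BF+D (d=21/2, Q=-47) ⇒ BDF; edges |BF|=5/2, |D|=8
  updated: d(BDF,L)=13
3. join BDF+L (d=13) ⇒ BDFL; edges |BDF|=13/2, |L|=13/2
final tree: (((B:17/2,F:-3/2):5/2,D:8):13/2,L:13/2)
total length: 61/2

61/2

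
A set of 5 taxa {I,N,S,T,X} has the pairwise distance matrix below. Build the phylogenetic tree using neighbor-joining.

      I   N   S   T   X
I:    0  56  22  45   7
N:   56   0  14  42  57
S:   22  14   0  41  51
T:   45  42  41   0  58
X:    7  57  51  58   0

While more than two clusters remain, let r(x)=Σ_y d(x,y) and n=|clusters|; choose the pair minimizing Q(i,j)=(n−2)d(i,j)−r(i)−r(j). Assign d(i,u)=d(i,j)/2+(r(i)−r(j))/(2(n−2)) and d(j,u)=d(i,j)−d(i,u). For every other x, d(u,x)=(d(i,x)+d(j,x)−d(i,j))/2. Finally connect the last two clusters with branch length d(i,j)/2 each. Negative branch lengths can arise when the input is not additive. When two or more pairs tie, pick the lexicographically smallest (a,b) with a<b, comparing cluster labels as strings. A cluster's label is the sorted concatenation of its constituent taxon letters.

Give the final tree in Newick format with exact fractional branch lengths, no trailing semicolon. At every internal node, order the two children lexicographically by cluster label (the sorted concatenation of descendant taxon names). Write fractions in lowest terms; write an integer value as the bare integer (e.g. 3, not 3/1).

iteration 1: select I,X (d=7, Q=-282); attach at lengths (-11/3, 32/3); label the merged cluster IX
  updated: d(IX,N)=53, d(IX,S)=33, d(IX,T)=48
iteration 2: select IX,T (d=48, Q=-169); attach at lengths (99/4, 93/4); label the merged cluster ITX
  updated: d(ITX,N)=47/2, d(ITX,S)=13
iteration 3: select ITX,N (d=47/2, Q=-101/2); attach at lengths (45/4, 49/4); label the merged cluster INTX
  updated: d(INTX,S)=7/4
iteration 4: select INTX,S (d=7/4); attach at lengths (7/8, 7/8); label the merged cluster INSTX
final tree: ((((I:-11/3,X:32/3):99/4,T:93/4):45/4,N:49/4):7/8,S:7/8)
total length: 321/4

((((I:-11/3,X:32/3):99/4,T:93/4):45/4,N:49/4):7/8,S:7/8)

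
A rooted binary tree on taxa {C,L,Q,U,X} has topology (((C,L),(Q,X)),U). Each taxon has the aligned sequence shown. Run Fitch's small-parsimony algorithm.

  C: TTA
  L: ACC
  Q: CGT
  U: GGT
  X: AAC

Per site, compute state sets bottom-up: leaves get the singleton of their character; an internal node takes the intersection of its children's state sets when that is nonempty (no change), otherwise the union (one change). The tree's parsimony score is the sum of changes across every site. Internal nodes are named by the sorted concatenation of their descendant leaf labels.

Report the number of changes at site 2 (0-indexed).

CL@0: {T} ∪ {A} = {A,T} (union, +1)
QX@0: {C} ∪ {A} = {A,C} (union, +1)
CLQX@0: {A,T} ∩ {A,C} = {A} (intersection, +0)
CLQUX@0: {A} ∪ {G} = {A,G} (union, +1)
CL@1: {T} ∪ {C} = {C,T} (union, +1)
QX@1: {G} ∪ {A} = {A,G} (union, +1)
CLQX@1: {C,T} ∪ {A,G} = {A,C,G,T} (union, +1)
CLQUX@1: {A,C,G,T} ∩ {G} = {G} (intersection, +0)
CL@2: {A} ∪ {C} = {A,C} (union, +1)
QX@2: {T} ∪ {C} = {C,T} (union, +1)
CLQX@2: {A,C} ∩ {C,T} = {C} (intersection, +0)
CLQUX@2: {C} ∪ {T} = {C,T} (union, +1)
per-site changes: [3, 3, 3]; total = 9

3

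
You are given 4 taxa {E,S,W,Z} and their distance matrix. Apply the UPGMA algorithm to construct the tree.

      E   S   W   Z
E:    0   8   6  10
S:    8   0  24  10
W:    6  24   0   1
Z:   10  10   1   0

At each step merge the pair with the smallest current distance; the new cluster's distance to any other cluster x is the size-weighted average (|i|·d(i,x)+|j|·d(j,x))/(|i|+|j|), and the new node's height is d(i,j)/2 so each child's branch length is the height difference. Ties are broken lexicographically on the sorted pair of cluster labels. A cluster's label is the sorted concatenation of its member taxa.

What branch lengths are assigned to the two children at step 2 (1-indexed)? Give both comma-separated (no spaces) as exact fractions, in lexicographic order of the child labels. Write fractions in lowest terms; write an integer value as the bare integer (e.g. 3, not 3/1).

4,4

step 1: merge (W,Z) at d=1; branch lengths W→1/2, Z→1/2; new cluster WZ
  updated: d(E,WZ)=8, d(S,WZ)=17
step 2: merge (E,S) at d=8; branch lengths E→4, S→4; new cluster ES
  updated: d(ES,WZ)=25/2
step 3: merge (ES,WZ) at d=25/2; branch lengths ES→9/4, WZ→23/4; new cluster ESWZ
final tree: ((E:4,S:4):9/4,(W:1/2,Z:1/2):23/4)
total length: 17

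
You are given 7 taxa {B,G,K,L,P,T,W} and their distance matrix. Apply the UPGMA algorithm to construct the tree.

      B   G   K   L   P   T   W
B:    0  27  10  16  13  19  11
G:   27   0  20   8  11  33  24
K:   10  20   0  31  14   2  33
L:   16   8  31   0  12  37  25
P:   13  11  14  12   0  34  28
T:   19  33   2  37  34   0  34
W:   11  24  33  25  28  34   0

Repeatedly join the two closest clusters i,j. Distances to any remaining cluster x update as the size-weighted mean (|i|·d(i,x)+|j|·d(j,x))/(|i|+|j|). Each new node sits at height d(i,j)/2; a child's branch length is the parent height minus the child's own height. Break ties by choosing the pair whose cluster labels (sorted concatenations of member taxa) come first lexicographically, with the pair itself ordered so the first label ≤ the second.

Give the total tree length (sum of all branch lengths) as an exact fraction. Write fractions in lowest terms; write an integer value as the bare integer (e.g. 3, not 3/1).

323/6

1. join K+T (d=2) ⇒ KT; edges |K|=1, |T|=1
  updated: d(B,KT)=29/2, d(G,KT)=53/2, d(KT,L)=34, d(KT,P)=24, d(KT,W)=67/2
2. join G+L (d=8) ⇒ GL; edges |G|=4, |L|=4
  updated: d(B,GL)=43/2, d(GL,KT)=121/4, d(GL,P)=23/2, d(GL,W)=49/2
3. join B+W (d=11) ⇒ BW; edges |B|=11/2, |W|=11/2
  updated: d(BW,GL)=23, d(BW,KT)=24, d(BW,P)=41/2
4. join GL+P (d=23/2) ⇒ GLP; edges |GL|=7/4, |P|=23/4
  updated: d(BW,GLP)=133/6, d(GLP,KT)=169/6
5. join BW+GLP (d=133/6) ⇒ BGLPW; edges |BW|=67/12, |GLP|=16/3
  updated: d(BGLPW,KT)=53/2
6. join BGLPW+KT (d=53/2) ⇒ BGKLPTW; edges |BGLPW|=13/6, |KT|=49/4
final tree: (((B:11/2,W:11/2):67/12,((G:4,L:4):7/4,P:23/4):16/3):13/6,(K:1,T:1):49/4)
total length: 323/6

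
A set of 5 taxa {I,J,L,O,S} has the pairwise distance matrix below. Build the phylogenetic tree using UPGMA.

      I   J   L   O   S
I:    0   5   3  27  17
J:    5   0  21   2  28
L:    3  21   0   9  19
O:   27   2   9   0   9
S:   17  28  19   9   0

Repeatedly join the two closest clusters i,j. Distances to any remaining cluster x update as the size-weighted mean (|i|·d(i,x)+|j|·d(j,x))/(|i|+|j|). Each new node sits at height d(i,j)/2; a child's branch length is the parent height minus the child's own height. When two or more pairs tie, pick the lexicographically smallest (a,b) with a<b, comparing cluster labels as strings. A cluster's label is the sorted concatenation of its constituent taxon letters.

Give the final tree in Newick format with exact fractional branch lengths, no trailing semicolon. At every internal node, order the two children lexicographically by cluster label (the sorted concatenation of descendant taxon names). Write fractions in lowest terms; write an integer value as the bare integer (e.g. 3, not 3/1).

(((I:3/2,L:3/2):25/4,(J:1,O:1):27/4):11/8,S:73/8)

iteration 1: select J,O (d=2); attach at lengths (1, 1); label the merged cluster JO
  updated: d(I,JO)=16, d(JO,L)=15, d(JO,S)=37/2
iteration 2: select I,L (d=3); attach at lengths (3/2, 3/2); label the merged cluster IL
  updated: d(IL,JO)=31/2, d(IL,S)=18
iteration 3: select IL,JO (d=31/2); attach at lengths (25/4, 27/4); label the merged cluster IJLO
  updated: d(IJLO,S)=73/4
iteration 4: select IJLO,S (d=73/4); attach at lengths (11/8, 73/8); label the merged cluster IJLOS
final tree: (((I:3/2,L:3/2):25/4,(J:1,O:1):27/4):11/8,S:73/8)
total length: 57/2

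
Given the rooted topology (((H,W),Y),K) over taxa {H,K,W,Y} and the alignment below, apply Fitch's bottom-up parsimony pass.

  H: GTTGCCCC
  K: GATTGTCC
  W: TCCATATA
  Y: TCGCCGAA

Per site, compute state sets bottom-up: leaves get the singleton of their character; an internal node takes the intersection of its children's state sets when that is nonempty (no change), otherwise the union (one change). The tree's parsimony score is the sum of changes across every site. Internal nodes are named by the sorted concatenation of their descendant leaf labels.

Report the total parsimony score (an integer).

18

site 0, node HW: H={G} ∪ W={T} → {G,T} (+1)
site 0, node HWY: HW={G,T} ∩ Y={T} → {T} (+0)
site 0, node HKWY: HWY={T} ∪ K={G} → {G,T} (+1)
site 1, node HW: H={T} ∪ W={C} → {C,T} (+1)
site 1, node HWY: HW={C,T} ∩ Y={C} → {C} (+0)
site 1, node HKWY: HWY={C} ∪ K={A} → {A,C} (+1)
site 2, node HW: H={T} ∪ W={C} → {C,T} (+1)
site 2, node HWY: HW={C,T} ∪ Y={G} → {C,G,T} (+1)
site 2, node HKWY: HWY={C,G,T} ∩ K={T} → {T} (+0)
site 3, node HW: H={G} ∪ W={A} → {A,G} (+1)
site 3, node HWY: HW={A,G} ∪ Y={C} → {A,C,G} (+1)
site 3, node HKWY: HWY={A,C,G} ∪ K={T} → {A,C,G,T} (+1)
site 4, node HW: H={C} ∪ W={T} → {C,T} (+1)
site 4, node HWY: HW={C,T} ∩ Y={C} → {C} (+0)
site 4, node HKWY: HWY={C} ∪ K={G} → {C,G} (+1)
site 5, node HW: H={C} ∪ W={A} → {A,C} (+1)
site 5, node HWY: HW={A,C} ∪ Y={G} → {A,C,G} (+1)
site 5, node HKWY: HWY={A,C,G} ∪ K={T} → {A,C,G,T} (+1)
site 6, node HW: H={C} ∪ W={T} → {C,T} (+1)
site 6, node HWY: HW={C,T} ∪ Y={A} → {A,C,T} (+1)
site 6, node HKWY: HWY={A,C,T} ∩ K={C} → {C} (+0)
site 7, node HW: H={C} ∪ W={A} → {A,C} (+1)
site 7, node HWY: HW={A,C} ∩ Y={A} → {A} (+0)
site 7, node HKWY: HWY={A} ∪ K={C} → {A,C} (+1)
per-site changes: [2, 2, 2, 3, 2, 3, 2, 2]; total = 18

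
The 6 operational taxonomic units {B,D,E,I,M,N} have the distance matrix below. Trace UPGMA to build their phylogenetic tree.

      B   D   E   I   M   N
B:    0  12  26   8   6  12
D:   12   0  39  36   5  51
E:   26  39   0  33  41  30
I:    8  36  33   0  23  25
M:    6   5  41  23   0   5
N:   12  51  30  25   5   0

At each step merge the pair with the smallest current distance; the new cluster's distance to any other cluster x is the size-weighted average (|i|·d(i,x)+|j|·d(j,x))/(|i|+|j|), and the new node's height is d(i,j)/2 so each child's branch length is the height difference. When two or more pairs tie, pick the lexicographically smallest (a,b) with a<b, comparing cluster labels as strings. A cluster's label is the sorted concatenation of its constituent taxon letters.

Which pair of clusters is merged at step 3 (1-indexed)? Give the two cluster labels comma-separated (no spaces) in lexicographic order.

step 1: merge (D,M) at d=5; branch lengths D→5/2, M→5/2; new cluster DM
  updated: d(B,DM)=9, d(DM,E)=40, d(DM,I)=59/2, d(DM,N)=28
step 2: merge (B,I) at d=8; branch lengths B→4, I→4; new cluster BI
  updated: d(BI,DM)=77/4, d(BI,E)=59/2, d(BI,N)=37/2
step 3: merge (BI,N) at d=37/2; branch lengths BI→21/4, N→37/4; new cluster BIN
  updated: d(BIN,DM)=133/6, d(BIN,E)=89/3
step 4: merge (BIN,DM) at d=133/6; branch lengths BIN→11/6, DM→103/12; new cluster BDIMN
  updated: d(BDIMN,E)=169/5
step 5: merge (BDIMN,E) at d=169/5; branch lengths BDIMN→349/60, E→169/10; new cluster BDEIMN
final tree: ((((B:4,I:4):21/4,N:37/4):11/6,(D:5/2,M:5/2):103/12):349/60,E:169/10)
total length: 1819/30

BI,N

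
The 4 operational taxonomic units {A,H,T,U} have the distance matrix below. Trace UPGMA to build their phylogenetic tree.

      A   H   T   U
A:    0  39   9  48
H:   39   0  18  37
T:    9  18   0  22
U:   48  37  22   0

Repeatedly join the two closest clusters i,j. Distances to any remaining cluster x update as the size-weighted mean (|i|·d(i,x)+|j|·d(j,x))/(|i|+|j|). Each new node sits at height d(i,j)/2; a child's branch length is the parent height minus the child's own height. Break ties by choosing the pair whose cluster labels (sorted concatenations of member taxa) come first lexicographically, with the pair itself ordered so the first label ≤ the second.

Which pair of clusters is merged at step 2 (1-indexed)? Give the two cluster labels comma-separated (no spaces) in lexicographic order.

step 1: merge (A,T) at d=9; branch lengths A→9/2, T→9/2; new cluster AT
  updated: d(AT,H)=57/2, d(AT,U)=35
step 2: merge (AT,H) at d=57/2; branch lengths AT→39/4, H→57/4; new cluster AHT
  updated: d(AHT,U)=107/3
step 3: merge (AHT,U) at d=107/3; branch lengths AHT→43/12, U→107/6; new cluster AHTU
final tree: (((A:9/2,T:9/2):39/4,H:57/4):43/12,U:107/6)
total length: 653/12

AT,H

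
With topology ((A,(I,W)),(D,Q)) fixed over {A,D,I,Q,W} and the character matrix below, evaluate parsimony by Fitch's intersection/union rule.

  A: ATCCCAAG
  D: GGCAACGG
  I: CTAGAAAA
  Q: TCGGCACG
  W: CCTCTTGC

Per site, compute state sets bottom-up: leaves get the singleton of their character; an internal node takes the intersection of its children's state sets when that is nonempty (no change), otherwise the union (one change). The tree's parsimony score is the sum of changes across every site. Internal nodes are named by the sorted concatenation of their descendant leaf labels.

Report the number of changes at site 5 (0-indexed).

IW@0: {C} ∩ {C} = {C} (intersection, +0)
AIW@0: {A} ∪ {C} = {A,C} (union, +1)
DQ@0: {G} ∪ {T} = {G,T} (union, +1)
ADIQW@0: {A,C} ∪ {G,T} = {A,C,G,T} (union, +1)
IW@1: {T} ∪ {C} = {C,T} (union, +1)
AIW@1: {T} ∩ {C,T} = {T} (intersection, +0)
DQ@1: {G} ∪ {C} = {C,G} (union, +1)
ADIQW@1: {T} ∪ {C,G} = {C,G,T} (union, +1)
IW@2: {A} ∪ {T} = {A,T} (union, +1)
AIW@2: {C} ∪ {A,T} = {A,C,T} (union, +1)
DQ@2: {C} ∪ {G} = {C,G} (union, +1)
ADIQW@2: {A,C,T} ∩ {C,G} = {C} (intersection, +0)
IW@3: {G} ∪ {C} = {C,G} (union, +1)
AIW@3: {C} ∩ {C,G} = {C} (intersection, +0)
DQ@3: {A} ∪ {G} = {A,G} (union, +1)
ADIQW@3: {C} ∪ {A,G} = {A,C,G} (union, +1)
IW@4: {A} ∪ {T} = {A,T} (union, +1)
AIW@4: {C} ∪ {A,T} = {A,C,T} (union, +1)
DQ@4: {A} ∪ {C} = {A,C} (union, +1)
ADIQW@4: {A,C,T} ∩ {A,C} = {A,C} (intersection, +0)
IW@5: {A} ∪ {T} = {A,T} (union, +1)
AIW@5: {A} ∩ {A,T} = {A} (intersection, +0)
DQ@5: {C} ∪ {A} = {A,C} (union, +1)
ADIQW@5: {A} ∩ {A,C} = {A} (intersection, +0)
IW@6: {A} ∪ {G} = {A,G} (union, +1)
AIW@6: {A} ∩ {A,G} = {A} (intersection, +0)
DQ@6: {G} ∪ {C} = {C,G} (union, +1)
ADIQW@6: {A} ∪ {C,G} = {A,C,G} (union, +1)
IW@7: {A} ∪ {C} = {A,C} (union, +1)
AIW@7: {G} ∪ {A,C} = {A,C,G} (union, +1)
DQ@7: {G} ∩ {G} = {G} (intersection, +0)
ADIQW@7: {A,C,G} ∩ {G} = {G} (intersection, +0)
per-site changes: [3, 3, 3, 3, 3, 2, 3, 2]; total = 22

2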